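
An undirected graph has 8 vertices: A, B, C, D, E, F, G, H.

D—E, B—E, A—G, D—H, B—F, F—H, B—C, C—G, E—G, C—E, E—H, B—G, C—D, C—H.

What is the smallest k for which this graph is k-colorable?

B, C, E, G are pairwise adjacent (a clique of size 4), so at least 4 colors are needed.
One proper 4-coloring: A=1, B=3, C=1, D=4, E=2, F=1, G=4, H=3. Each edge has distinct colors on its endpoints.

4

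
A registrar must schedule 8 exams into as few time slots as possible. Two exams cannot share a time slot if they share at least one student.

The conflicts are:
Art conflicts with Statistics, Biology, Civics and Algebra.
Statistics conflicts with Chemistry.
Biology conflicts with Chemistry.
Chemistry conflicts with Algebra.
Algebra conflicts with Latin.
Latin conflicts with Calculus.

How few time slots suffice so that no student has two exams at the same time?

2

Latin and Calculus conflict, so at least 2 time slots are needed.
2 time slots suffice: time slot 1 → {Art, Chemistry, Latin}; time slot 2 → {Statistics, Biology, Civics, Algebra, Calculus}. Each listed conflict is separated.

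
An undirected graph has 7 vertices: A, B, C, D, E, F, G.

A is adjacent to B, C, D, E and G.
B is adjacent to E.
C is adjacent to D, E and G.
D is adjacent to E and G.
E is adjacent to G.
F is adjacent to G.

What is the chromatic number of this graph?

A, C, D, E, G are pairwise adjacent (a clique of size 5), so at least 5 colors are needed.
5 colors suffice: color 1 → {B, G}; color 2 → {E, F}; color 3 → {A}; color 4 → {C}; color 5 → {D}. Each edge has distinct colors on its endpoints.

5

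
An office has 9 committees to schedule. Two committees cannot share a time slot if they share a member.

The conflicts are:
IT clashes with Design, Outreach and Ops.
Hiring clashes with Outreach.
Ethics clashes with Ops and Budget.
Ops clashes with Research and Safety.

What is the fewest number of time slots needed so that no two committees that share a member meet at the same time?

IT and Design conflict, so at least 2 time slots are needed.
A valid assignment using 2 time slots: IT=2, Hiring=2, Design=1, Outreach=1, Ethics=2, Ops=1, Research=2, Safety=2, Budget=1. No two conflicting committees share a time slot.

2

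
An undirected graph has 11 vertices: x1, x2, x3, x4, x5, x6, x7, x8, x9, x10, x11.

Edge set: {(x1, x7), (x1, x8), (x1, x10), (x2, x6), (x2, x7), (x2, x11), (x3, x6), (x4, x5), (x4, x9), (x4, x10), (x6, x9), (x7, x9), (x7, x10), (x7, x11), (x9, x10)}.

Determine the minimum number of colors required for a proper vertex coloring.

x2, x7, x11 are mutually adjacent, so at least 3 colors are needed.
One proper 3-coloring: x1=3, x2=2, x3=2, x4=1, x5=2, x6=1, x7=1, x8=1, x9=3, x10=2, x11=3. Each edge has distinct colors on its endpoints.

3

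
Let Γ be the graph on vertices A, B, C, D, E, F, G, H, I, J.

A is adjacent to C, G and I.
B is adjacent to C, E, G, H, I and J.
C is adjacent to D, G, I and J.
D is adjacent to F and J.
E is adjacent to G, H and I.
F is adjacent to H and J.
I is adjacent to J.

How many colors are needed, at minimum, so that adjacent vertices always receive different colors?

4

B, C, I, J are mutually adjacent (a clique of size 4), so at least 4 colors are needed.
4 colors suffice: color 1 → {C, E, F}; color 2 → {A, B, D}; color 3 → {G, H, I}; color 4 → {J}. No two adjacent vertices share a color.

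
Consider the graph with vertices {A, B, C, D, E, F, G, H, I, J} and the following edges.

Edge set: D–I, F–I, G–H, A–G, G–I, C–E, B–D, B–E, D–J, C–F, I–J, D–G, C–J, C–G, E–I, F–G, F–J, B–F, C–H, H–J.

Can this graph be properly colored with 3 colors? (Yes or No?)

The chromatic number is 3. F, I, J form a triangle, so at least 3 colors are needed.
3 colors suffice: color 1 → {B, G, J}; color 2 → {A, C, I}; color 3 → {D, E, F, H}.
That is already a proper 3-coloring.

Yes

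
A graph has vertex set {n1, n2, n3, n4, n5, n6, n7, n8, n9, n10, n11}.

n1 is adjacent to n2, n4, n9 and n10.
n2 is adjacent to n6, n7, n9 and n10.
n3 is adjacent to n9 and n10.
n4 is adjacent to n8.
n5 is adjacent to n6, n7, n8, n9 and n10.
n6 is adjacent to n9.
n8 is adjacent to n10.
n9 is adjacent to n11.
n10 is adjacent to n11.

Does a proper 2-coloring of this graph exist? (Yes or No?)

No

n1, n2, n10 are mutually adjacent, so at least 3 colors are needed.
So 2 colors are not enough.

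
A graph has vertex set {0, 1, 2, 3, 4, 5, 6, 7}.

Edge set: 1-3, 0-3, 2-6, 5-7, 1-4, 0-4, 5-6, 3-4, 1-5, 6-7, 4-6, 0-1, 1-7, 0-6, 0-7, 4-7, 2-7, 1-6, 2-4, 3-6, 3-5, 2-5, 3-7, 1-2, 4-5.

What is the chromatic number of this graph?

1, 2, 4, 5, 6, 7 form a clique, so at least 6 colors are needed.
6 colors suffice: color red → {7}; color blue → {6}; color green → {1}; color yellow → {4}; color purple → {0, 5}; color orange → {2, 3}. Every edge joins two different colors.

6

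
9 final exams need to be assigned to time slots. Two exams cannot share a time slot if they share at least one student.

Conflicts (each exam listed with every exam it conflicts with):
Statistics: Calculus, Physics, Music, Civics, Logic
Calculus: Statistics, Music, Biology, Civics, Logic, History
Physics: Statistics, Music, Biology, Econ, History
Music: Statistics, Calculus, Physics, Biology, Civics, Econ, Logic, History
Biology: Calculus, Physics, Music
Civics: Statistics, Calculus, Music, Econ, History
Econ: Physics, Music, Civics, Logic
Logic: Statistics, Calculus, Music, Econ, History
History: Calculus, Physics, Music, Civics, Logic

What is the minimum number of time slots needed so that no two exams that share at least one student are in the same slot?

4

Calculus, Music, Logic, History are mutually in conflict, so at least 4 time slots are needed.
4 time slots suffice: time slot 1 → {Music}; time slot 2 → {Calculus, Physics}; time slot 3 → {Statistics, Biology, Econ, History}; time slot 4 → {Civics, Logic}. Each listed conflict is separated.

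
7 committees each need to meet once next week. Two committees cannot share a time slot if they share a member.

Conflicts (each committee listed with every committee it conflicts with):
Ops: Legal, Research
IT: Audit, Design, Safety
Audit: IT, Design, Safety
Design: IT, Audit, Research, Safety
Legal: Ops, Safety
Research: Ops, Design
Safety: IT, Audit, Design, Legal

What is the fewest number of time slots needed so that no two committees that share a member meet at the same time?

IT, Audit, Design, Safety all conflict with each other, so at least 4 time slots are needed.
4 time slots suffice: time slot 1 → {Ops, Design}; time slot 2 → {Research, Safety}; time slot 3 → {Audit, Legal}; time slot 4 → {IT}. Each listed conflict is separated.

4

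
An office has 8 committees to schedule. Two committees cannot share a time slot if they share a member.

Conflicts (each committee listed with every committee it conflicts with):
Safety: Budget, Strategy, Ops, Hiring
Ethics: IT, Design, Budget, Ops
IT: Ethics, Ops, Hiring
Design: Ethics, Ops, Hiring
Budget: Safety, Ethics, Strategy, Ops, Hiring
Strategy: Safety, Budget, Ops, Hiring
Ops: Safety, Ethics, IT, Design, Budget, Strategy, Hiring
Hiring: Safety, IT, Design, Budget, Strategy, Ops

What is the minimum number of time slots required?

Safety, Budget, Strategy, Ops, Hiring pairwise conflict, so at least 5 time slots are needed.
5 time slots suffice: time slot 1 → {Ops}; time slot 2 → {Ethics, Hiring}; time slot 3 → {IT, Design, Budget}; time slot 4 → {Strategy}; time slot 5 → {Safety}. No two conflicting committees share a time slot.

5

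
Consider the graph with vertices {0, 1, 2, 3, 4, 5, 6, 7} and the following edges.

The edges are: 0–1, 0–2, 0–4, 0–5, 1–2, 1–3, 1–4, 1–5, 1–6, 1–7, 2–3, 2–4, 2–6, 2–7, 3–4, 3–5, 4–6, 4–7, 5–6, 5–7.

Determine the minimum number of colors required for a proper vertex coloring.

4

1, 2, 4, 7 form a clique, so at least 4 colors are needed.
One proper 4-coloring: 0=d, 1=a, 2=b, 3=d, 4=c, 5=b, 6=d, 7=d. Every edge joins two different colors.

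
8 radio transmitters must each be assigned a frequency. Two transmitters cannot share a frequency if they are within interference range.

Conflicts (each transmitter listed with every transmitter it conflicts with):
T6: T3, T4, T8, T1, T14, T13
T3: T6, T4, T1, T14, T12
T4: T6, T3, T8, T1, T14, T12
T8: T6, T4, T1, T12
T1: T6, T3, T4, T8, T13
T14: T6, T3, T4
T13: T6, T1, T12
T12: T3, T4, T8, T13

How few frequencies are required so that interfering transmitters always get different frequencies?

T6, T4, T8, T1 all conflict with each other, so at least 4 frequencies are needed.
4 frequencies suffice: T6=2, T3=4, T4=1, T8=4, T1=3, T14=3, T13=1, T12=2. No two conflicting transmitters share a frequency.

4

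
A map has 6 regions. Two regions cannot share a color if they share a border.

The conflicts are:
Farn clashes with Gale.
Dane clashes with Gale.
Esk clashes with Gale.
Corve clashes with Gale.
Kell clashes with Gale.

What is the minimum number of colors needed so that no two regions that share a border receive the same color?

2

Corve and Gale conflict, so at least 2 colors are needed.
2 colors suffice: Farn=2, Dane=2, Esk=2, Corve=2, Kell=2, Gale=1. No two conflicting regions share a color.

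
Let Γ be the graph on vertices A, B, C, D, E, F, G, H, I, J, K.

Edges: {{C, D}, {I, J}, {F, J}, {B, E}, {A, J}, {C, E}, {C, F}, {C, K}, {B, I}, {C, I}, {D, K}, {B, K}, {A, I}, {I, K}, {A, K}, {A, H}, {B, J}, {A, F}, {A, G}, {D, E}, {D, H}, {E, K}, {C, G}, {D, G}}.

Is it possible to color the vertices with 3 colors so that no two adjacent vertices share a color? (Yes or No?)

C, D, E, K form a clique, so at least 4 colors are needed.
So 3 colors are not enough.

No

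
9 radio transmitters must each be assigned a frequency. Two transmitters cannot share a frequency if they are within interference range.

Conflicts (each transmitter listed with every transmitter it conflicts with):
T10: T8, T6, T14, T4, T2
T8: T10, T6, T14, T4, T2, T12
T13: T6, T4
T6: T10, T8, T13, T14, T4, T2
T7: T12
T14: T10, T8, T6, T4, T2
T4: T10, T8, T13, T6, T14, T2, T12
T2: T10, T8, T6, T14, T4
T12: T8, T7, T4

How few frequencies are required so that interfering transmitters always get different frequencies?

T10, T8, T6, T14, T4, T2 are mutually in conflict, so at least 6 frequencies are needed.
6 frequencies suffice: frequency 1 → {T7, T4}; frequency 2 → {T6, T12}; frequency 3 → {T8, T13}; frequency 4 → {T14}; frequency 5 → {T10}; frequency 6 → {T2}. No two conflicting transmitters share a frequency.

6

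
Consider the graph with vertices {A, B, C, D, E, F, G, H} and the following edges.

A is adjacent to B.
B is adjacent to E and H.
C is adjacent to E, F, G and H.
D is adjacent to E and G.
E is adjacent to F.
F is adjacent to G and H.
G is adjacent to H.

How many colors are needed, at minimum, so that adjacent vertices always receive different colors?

4

C, F, G, H are pairwise adjacent (a clique of size 4), so at least 4 colors are needed.
4 colors suffice: color 1 → {A, E, G}; color 2 → {D, H}; color 3 → {B, F}; color 4 → {C}. No two adjacent vertices share a color.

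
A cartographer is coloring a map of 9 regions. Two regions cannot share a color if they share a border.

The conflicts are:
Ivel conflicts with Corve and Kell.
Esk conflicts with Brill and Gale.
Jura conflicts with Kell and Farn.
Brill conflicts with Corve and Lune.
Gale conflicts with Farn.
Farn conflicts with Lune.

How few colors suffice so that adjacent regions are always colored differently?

3

The cycle Esk-Gale-Farn-Lune-Brill-Esk has odd length 5, so it cannot be 2-colored; at least 3 colors are needed.
3 colors suffice: color 1 → {Ivel, Brill, Farn}; color 2 → {Esk, Jura, Corve, Lune}; color 3 → {Gale, Kell}. No two conflicting regions share a color.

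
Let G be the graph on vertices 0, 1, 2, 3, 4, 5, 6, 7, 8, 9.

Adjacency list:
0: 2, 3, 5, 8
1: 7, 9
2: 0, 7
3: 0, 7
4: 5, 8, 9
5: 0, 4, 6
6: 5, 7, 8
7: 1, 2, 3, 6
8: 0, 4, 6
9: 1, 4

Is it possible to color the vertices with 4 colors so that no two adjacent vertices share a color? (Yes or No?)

The chromatic number is 3. The cycle 6-7-2-0-5-6 has odd length 5, so it cannot be 2-colored; at least 3 colors are needed.
3 colors suffice: color a → {0, 4, 7}; color b → {2, 3, 5, 8, 9}; color c → {1, 6}.
Since 4 ≥ 3, a proper 4-coloring certainly exists.

Yes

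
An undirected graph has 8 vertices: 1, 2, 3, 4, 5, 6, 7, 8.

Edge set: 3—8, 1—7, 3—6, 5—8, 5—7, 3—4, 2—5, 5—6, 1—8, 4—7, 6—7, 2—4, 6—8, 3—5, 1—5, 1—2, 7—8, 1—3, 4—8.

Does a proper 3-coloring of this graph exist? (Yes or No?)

No

3, 5, 6, 8 are pairwise adjacent (a clique of size 4), so at least 4 colors are needed.
So 3 colors are not enough.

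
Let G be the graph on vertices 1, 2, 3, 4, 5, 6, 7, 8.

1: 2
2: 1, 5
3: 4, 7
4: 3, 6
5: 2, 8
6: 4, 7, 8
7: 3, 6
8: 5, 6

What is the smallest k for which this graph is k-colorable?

2

2 and 5 are adjacent, so at least 2 colors are needed.
2 colors suffice: color a → {1, 3, 5, 6}; color b → {2, 4, 7, 8}. No two adjacent vertices share a color.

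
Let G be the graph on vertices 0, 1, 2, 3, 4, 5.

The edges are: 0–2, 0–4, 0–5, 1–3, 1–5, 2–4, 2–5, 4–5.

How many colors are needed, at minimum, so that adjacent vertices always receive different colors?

4

0, 2, 4, 5 form a clique, so at least 4 colors are needed.
One proper 4-coloring: 0=d, 1=b, 2=b, 3=a, 4=c, 5=a. Every edge joins two different colors.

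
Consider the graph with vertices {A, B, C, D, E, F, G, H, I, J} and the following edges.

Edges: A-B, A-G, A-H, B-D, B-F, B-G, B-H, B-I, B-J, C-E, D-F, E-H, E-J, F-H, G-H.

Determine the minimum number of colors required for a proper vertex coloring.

A, B, G, H form a clique, so at least 4 colors are needed.
A valid assignment using 4 colors: A=yellow, B=red, C=blue, D=blue, E=red, F=green, G=green, H=blue, I=blue, J=blue. Every edge joins two different colors.

4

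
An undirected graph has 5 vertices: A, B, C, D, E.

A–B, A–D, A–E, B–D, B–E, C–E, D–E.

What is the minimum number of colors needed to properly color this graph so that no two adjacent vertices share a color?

A, B, D, E are mutually adjacent (a clique of size 4), so at least 4 colors are needed.
A valid assignment using 4 colors: A=3, B=2, C=2, D=4, E=1. Each edge has distinct colors on its endpoints.

4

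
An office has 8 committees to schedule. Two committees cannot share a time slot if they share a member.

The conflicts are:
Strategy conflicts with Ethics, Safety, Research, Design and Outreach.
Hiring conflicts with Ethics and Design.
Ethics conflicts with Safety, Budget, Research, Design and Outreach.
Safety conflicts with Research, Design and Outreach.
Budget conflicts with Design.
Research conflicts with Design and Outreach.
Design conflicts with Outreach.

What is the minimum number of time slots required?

6

Strategy, Ethics, Safety, Research, Design, Outreach pairwise conflict, so at least 6 time slots are needed.
Using 6 time slots: Strategy=3, Hiring=3, Ethics=2, Safety=5, Budget=3, Research=6, Design=1, Outreach=4. Each listed conflict is separated.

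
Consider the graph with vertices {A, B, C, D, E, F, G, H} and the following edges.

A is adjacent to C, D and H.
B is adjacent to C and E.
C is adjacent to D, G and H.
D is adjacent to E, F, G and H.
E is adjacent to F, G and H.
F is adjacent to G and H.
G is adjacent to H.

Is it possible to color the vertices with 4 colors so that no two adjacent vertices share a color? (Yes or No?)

No

D, E, F, G, H are mutually adjacent (a clique of size 5), so at least 5 colors are needed.
So 4 colors are not enough.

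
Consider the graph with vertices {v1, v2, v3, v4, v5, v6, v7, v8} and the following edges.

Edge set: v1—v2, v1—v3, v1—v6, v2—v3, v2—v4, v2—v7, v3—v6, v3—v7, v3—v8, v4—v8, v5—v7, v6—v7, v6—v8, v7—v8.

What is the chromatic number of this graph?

4

v3, v6, v7, v8 are mutually adjacent (a clique of size 4), so at least 4 colors are needed.
One proper 4-coloring: v1=2, v2=3, v3=1, v4=1, v5=1, v6=3, v7=2, v8=4. Each edge has distinct colors on its endpoints.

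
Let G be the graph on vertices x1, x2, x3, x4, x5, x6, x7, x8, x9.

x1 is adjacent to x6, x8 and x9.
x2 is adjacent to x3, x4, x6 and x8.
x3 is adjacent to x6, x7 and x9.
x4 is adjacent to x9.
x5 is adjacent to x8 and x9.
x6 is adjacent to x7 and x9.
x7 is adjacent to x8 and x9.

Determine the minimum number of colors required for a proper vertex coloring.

x3, x6, x7, x9 form a clique, so at least 4 colors are needed.
4 colors suffice: color red → {x8, x9}; color blue → {x4, x5, x6}; color green → {x1, x3}; color yellow → {x2, x7}. No two adjacent vertices share a color.

4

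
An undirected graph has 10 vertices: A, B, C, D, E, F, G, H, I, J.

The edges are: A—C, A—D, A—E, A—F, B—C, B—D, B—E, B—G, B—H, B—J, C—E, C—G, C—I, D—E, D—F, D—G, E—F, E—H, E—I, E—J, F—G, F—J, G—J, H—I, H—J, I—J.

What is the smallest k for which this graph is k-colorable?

4

B, E, H, J form a clique, so at least 4 colors are needed.
4 colors suffice: color red → {E, G}; color blue → {B, F, I}; color green → {C, D, J}; color yellow → {A, H}. No two adjacent vertices share a color.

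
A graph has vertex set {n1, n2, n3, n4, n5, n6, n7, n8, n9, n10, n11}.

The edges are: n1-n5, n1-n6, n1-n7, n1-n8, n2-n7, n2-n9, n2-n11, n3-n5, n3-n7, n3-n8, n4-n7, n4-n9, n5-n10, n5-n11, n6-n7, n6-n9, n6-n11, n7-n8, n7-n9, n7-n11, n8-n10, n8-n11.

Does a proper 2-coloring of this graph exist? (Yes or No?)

No

n6, n7, n11 are mutually adjacent, so at least 3 colors are needed.
So 2 colors are not enough.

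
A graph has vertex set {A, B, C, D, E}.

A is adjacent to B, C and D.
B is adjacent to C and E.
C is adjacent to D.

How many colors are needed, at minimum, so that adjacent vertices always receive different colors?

3

A, C, D are mutually adjacent, so at least 3 colors are needed.
A valid assignment using 3 colors: A=1, B=3, C=2, D=3, E=1. No two adjacent vertices share a color.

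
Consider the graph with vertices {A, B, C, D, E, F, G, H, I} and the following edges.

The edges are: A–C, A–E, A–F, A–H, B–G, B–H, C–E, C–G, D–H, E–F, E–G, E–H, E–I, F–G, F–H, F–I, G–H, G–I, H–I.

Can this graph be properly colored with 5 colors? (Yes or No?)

Yes

The chromatic number is 5. E, F, G, H, I form a clique, so at least 5 colors are needed.
5 colors suffice: A=2, B=3, C=1, D=2, E=3, F=4, G=2, H=1, I=5.
That is already a proper 5-coloring.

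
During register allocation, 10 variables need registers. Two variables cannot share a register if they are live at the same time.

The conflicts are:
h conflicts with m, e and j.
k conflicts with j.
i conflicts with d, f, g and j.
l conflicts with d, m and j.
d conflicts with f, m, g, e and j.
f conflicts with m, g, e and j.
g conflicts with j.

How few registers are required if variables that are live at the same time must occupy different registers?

5

i, d, f, g, j are mutually in conflict, so at least 5 registers are needed.
5 registers suffice: register 1 → {h, k, d}; register 2 → {m, e, j}; register 3 → {l, f}; register 4 → {i}; register 5 → {g}. Every pair that conflicts lands in different registers.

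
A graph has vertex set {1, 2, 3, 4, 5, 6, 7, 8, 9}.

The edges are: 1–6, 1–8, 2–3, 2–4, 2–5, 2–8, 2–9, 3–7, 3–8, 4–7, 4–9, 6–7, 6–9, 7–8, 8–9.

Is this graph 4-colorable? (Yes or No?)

Yes

The chromatic number is 3. 2, 4, 9 are mutually adjacent, so at least 3 colors are needed.
One proper 3-coloring: 1=a, 2=a, 3=c, 4=b, 5=b, 6=b, 7=a, 8=b, 9=c.
Since 4 ≥ 3, a proper 4-coloring certainly exists.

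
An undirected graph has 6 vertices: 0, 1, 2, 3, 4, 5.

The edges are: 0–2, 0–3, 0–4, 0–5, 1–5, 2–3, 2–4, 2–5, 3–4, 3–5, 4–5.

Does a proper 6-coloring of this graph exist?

Yes

The chromatic number is 5. 0, 2, 3, 4, 5 are mutually adjacent (a clique of size 5), so at least 5 colors are needed.
5 colors suffice: 0=e, 1=b, 2=d, 3=c, 4=b, 5=a.
Since 6 ≥ 5, a proper 6-coloring certainly exists.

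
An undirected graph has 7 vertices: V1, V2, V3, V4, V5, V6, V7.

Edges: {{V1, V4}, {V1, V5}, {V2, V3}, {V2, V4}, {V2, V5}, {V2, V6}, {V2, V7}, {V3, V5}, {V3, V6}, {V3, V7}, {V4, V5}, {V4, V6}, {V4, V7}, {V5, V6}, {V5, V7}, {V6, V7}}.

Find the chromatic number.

V2, V3, V5, V6, V7 are pairwise adjacent (a clique of size 5), so at least 5 colors are needed.
A valid assignment using 5 colors: V1=2, V2=5, V3=4, V4=4, V5=1, V6=2, V7=3. Every edge joins two different colors.

5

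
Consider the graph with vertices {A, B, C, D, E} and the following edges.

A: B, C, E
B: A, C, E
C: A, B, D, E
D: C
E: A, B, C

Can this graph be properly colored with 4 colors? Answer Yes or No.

The chromatic number is 4. A, B, C, E are pairwise adjacent (a clique of size 4), so at least 4 colors are needed.
4 colors suffice: A=green, B=yellow, C=red, D=blue, E=blue.
That is already a proper 4-coloring.

Yes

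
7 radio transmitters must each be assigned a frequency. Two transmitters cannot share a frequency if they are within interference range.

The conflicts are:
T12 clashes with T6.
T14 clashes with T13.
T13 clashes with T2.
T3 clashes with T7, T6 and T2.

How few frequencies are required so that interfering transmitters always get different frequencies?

T3 and T7 conflict, so at least 2 frequencies are needed.
A valid assignment using 2 frequencies: T12=1, T14=2, T13=1, T3=1, T7=2, T6=2, T2=2. Every pair that conflicts lands in different frequencies.

2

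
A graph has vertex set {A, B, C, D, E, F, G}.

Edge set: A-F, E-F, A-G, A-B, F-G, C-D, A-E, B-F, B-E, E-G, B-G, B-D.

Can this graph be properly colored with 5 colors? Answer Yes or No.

The chromatic number is 5. A, B, E, F, G are mutually adjacent (a clique of size 5), so at least 5 colors are needed.
5 colors suffice: color red → {B, C}; color blue → {D, G}; color green → {E}; color yellow → {F}; color purple → {A}.
That is already a proper 5-coloring.

Yes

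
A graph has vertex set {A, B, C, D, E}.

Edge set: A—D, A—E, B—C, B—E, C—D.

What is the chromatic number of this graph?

3

The cycle E-B-C-D-A-E has odd length 5, so it cannot be 2-colored; at least 3 colors are needed.
A valid assignment using 3 colors: A=red, B=blue, C=red, D=blue, E=green. No two adjacent vertices share a color.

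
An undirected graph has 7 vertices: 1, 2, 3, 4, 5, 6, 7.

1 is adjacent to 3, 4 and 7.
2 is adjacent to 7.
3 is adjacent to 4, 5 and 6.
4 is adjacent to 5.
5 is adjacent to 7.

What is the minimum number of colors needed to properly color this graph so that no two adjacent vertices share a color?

3, 4, 5 are pairwise adjacent, so at least 3 colors are needed.
3 colors suffice: 1=blue, 2=blue, 3=red, 4=green, 5=blue, 6=blue, 7=red. Each edge has distinct colors on its endpoints.

3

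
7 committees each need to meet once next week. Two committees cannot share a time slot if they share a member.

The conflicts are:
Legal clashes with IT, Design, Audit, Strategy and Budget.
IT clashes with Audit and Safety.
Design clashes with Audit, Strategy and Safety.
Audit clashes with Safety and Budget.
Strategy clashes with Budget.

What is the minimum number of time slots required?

3

Design, Audit, Safety all conflict with each other, so at least 3 time slots are needed.
A valid assignment using 3 time slots: Legal=1, IT=3, Design=3, Audit=2, Strategy=2, Safety=1, Budget=3. Every pair that conflicts lands in different time slots.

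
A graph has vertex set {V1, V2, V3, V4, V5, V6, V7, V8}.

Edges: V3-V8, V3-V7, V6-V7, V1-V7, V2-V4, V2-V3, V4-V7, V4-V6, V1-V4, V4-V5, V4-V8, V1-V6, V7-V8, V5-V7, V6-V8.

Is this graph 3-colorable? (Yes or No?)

V1, V4, V6, V7 are pairwise adjacent (a clique of size 4), so at least 4 colors are needed.
So 3 colors are not enough.

No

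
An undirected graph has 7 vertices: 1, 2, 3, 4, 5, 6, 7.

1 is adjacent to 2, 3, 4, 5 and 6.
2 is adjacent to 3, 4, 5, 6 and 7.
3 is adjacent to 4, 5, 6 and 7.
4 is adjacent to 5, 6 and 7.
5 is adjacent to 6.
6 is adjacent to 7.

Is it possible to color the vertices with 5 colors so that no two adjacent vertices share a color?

1, 2, 3, 4, 5, 6 are mutually adjacent (a clique of size 6), so at least 6 colors are needed.
So 5 colors are not enough.

No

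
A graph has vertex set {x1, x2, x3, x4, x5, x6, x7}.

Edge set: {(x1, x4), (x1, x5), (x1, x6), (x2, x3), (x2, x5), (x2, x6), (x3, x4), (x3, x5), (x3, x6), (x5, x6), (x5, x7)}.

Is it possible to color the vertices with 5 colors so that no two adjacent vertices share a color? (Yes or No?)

The chromatic number is 4. x2, x3, x5, x6 are mutually adjacent (a clique of size 4), so at least 4 colors are needed.
4 colors suffice: x1=2, x2=4, x3=2, x4=1, x5=1, x6=3, x7=2.
Since 5 ≥ 4, a proper 5-coloring certainly exists.

Yes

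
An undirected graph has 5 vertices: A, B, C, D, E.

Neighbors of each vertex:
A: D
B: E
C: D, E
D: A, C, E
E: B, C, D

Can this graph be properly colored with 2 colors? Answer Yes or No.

C, D, E form a triangle, so at least 3 colors are needed.
So 2 colors are not enough.

No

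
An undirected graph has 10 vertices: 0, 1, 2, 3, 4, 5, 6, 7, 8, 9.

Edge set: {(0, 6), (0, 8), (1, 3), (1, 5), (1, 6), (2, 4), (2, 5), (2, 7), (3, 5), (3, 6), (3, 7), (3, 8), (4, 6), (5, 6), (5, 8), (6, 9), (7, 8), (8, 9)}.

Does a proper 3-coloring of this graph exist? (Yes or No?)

No

1, 3, 5, 6 are mutually adjacent (a clique of size 4), so at least 4 colors are needed.
So 3 colors are not enough.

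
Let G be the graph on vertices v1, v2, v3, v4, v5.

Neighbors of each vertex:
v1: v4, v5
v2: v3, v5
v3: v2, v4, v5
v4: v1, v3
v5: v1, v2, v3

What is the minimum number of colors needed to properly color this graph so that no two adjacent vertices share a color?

3

v2, v3, v5 are pairwise adjacent, so at least 3 colors are needed.
3 colors suffice: color red → {v1, v3}; color blue → {v4, v5}; color green → {v2}. No two adjacent vertices share a color.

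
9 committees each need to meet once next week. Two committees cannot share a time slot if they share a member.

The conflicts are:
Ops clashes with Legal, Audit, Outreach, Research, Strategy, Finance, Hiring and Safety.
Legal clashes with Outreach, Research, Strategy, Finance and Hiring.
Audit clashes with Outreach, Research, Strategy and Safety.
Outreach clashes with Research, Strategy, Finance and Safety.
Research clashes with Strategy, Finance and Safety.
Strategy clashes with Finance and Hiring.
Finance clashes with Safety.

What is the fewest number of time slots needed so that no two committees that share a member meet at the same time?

6

Ops, Legal, Outreach, Research, Strategy, Finance pairwise conflict, so at least 6 time slots are needed.
6 time slots suffice: time slot 1 → {Ops}; time slot 2 → {Research, Hiring}; time slot 3 → {Strategy, Safety}; time slot 4 → {Outreach}; time slot 5 → {Audit, Finance}; time slot 6 → {Legal}. Each listed conflict is separated.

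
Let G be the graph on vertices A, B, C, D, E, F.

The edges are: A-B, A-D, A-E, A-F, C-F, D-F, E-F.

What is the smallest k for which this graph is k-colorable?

A, E, F form a triangle, so at least 3 colors are needed.
One proper 3-coloring: A=2, B=1, C=2, D=3, E=3, F=1. No two adjacent vertices share a color.

3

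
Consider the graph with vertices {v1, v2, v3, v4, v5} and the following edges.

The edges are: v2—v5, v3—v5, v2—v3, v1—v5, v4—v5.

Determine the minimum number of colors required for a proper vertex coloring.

3

v2, v3, v5 are pairwise adjacent, so at least 3 colors are needed.
One proper 3-coloring: v1=2, v2=3, v3=2, v4=2, v5=1. Every edge joins two different colors.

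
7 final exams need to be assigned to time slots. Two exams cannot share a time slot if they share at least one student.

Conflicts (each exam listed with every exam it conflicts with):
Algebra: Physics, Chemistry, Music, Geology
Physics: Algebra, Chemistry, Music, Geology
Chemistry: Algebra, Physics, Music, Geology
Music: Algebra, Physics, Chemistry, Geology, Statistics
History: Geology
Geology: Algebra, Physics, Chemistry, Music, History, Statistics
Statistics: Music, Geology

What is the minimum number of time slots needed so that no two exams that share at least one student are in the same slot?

5

Algebra, Physics, Chemistry, Music, Geology pairwise conflict, so at least 5 time slots are needed.
5 time slots suffice: time slot 1 → {Geology}; time slot 2 → {Music, History}; time slot 3 → {Chemistry, Statistics}; time slot 4 → {Physics}; time slot 5 → {Algebra}. Each listed conflict is separated.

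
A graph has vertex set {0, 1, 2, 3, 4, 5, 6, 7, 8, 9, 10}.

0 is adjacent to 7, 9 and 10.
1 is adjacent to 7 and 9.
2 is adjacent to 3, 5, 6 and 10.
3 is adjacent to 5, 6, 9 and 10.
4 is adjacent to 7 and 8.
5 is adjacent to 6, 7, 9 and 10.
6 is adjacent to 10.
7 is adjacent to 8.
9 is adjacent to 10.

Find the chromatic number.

5

2, 3, 5, 6, 10 are pairwise adjacent (a clique of size 5), so at least 5 colors are needed.
One proper 5-coloring: 0=a, 1=a, 2=c, 3=d, 4=a, 5=a, 6=e, 7=b, 8=c, 9=c, 10=b. Every edge joins two different colors.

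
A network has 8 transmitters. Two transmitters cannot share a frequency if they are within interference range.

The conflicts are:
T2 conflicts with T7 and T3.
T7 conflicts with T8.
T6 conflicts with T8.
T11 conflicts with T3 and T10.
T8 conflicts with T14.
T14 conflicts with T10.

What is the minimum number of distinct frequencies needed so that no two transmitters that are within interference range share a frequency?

The cycle T11-T10-T14-T8-T7-T2-T3-T11 has odd length 7, so it cannot be 2-colored; at least 3 frequencies are needed.
A valid assignment using 3 frequencies: T2=1, T7=2, T6=2, T11=1, T8=1, T3=2, T14=2, T10=3. No two conflicting transmitters share a frequency.

3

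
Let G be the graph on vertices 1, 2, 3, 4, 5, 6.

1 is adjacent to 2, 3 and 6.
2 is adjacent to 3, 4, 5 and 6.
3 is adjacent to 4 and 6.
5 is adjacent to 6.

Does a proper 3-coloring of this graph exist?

No

1, 2, 3, 6 are mutually adjacent (a clique of size 4), so at least 4 colors are needed.
So 3 colors are not enough.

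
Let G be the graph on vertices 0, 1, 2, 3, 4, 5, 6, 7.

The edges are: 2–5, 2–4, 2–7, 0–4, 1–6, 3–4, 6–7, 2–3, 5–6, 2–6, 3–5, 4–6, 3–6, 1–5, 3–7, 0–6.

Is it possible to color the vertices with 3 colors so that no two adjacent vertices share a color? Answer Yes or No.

No

2, 3, 5, 6 form a clique, so at least 4 colors are needed.
So 3 colors are not enough.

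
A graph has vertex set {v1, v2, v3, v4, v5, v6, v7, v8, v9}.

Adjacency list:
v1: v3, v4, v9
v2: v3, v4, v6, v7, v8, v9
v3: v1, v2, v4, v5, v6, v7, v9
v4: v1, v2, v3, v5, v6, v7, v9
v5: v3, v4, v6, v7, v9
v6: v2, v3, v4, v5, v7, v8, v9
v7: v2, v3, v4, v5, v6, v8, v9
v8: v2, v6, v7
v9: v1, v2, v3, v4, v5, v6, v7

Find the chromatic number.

v3, v4, v5, v6, v7, v9 form a clique, so at least 6 colors are needed.
6 colors suffice: color 1 → {v1, v7}; color 2 → {v4, v8}; color 3 → {v9}; color 4 → {v3}; color 5 → {v6}; color 6 → {v2, v5}. Each edge has distinct colors on its endpoints.

6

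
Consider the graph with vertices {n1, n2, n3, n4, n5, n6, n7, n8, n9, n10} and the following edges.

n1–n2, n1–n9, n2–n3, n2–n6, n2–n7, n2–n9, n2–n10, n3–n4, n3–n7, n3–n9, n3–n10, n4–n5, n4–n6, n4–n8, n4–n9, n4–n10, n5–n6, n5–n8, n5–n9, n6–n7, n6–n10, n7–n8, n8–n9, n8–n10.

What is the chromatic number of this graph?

4

n4, n5, n8, n9 are mutually adjacent (a clique of size 4), so at least 4 colors are needed.
One proper 4-coloring: n1=3, n2=1, n3=3, n4=1, n5=4, n6=3, n7=2, n8=3, n9=2, n10=2. No two adjacent vertices share a color.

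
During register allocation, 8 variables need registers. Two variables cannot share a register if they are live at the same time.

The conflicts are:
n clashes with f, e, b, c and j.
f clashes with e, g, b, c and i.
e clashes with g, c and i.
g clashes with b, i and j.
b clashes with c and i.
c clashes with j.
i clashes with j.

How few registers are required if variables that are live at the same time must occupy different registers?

f, g, b, i are mutually in conflict, so at least 4 registers are needed.
4 registers suffice: register 1 → {f, j}; register 2 → {c, i}; register 3 → {n, g}; register 4 → {e, b}. No two conflicting variables share a register.

4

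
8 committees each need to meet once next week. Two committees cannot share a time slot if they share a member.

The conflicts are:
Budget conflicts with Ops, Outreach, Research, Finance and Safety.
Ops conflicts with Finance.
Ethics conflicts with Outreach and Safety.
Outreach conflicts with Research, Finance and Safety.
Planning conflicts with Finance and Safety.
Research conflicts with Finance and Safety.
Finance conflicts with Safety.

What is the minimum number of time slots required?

Budget, Outreach, Research, Finance, Safety all conflict with each other, so at least 5 time slots are needed.
5 time slots suffice: time slot 1 → {Ethics, Finance}; time slot 2 → {Ops, Safety}; time slot 3 → {Outreach, Planning}; time slot 4 → {Budget}; time slot 5 → {Research}. No two conflicting committees share a time slot.

5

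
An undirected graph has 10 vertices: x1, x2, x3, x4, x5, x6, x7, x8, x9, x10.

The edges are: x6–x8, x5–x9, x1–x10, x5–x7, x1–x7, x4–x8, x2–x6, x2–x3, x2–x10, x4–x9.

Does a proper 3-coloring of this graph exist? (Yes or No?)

The chromatic number is 3. The cycle x10-x1-x7-x5-x9-x4-x8-x6-x2-x10 has odd length 9, so it cannot be 2-colored; at least 3 colors are needed.
3 colors suffice: color 1 → {x1, x2, x8, x9}; color 2 → {x3, x4, x6, x7, x10}; color 3 → {x5}.
That is already a proper 3-coloring.

Yes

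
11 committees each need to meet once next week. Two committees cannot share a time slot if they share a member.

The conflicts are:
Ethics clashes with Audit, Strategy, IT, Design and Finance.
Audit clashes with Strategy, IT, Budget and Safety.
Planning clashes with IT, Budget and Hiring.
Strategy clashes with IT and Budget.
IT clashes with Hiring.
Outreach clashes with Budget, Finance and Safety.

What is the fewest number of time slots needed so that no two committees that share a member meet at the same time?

Ethics, Audit, Strategy, IT pairwise conflict, so at least 4 time slots are needed.
A valid assignment using 4 time slots: Ethics=1, Audit=2, Planning=2, Strategy=4, IT=3, Outreach=2, Budget=1, Hiring=1, Design=2, Finance=3, Safety=1. No two conflicting committees share a time slot.

4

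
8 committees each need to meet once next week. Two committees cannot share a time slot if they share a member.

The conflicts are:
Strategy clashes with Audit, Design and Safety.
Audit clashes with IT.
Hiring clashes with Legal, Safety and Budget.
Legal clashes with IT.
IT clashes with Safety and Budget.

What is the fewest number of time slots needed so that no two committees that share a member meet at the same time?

Legal and IT conflict, so at least 2 time slots are needed.
2 time slots suffice: time slot 1 → {Strategy, Hiring, IT}; time slot 2 → {Audit, Design, Legal, Safety, Budget}. No two conflicting committees share a time slot.

2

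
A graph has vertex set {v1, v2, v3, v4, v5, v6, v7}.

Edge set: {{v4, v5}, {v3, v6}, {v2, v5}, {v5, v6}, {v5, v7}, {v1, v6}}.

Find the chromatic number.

2

v5 and v7 are adjacent, so at least 2 colors are needed.
2 colors suffice: color red → {v1, v3, v5}; color blue → {v2, v4, v6, v7}. Each edge has distinct colors on its endpoints.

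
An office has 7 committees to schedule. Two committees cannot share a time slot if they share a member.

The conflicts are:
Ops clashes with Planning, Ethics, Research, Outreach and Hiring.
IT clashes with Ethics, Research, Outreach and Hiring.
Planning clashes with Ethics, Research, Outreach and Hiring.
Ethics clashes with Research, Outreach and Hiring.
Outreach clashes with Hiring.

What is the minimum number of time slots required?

5

Ops, Planning, Ethics, Outreach, Hiring pairwise conflict, so at least 5 time slots are needed.
5 time slots suffice: Ops=3, IT=2, Planning=2, Ethics=1, Research=4, Outreach=5, Hiring=4. Each listed conflict is separated.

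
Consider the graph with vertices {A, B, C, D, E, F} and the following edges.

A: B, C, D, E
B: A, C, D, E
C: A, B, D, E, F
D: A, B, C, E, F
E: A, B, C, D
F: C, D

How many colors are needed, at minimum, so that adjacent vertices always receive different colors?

5

A, B, C, D, E are pairwise adjacent (a clique of size 5), so at least 5 colors are needed.
5 colors suffice: color 1 → {C}; color 2 → {D}; color 3 → {B, F}; color 4 → {A}; color 5 → {E}. No two adjacent vertices share a color.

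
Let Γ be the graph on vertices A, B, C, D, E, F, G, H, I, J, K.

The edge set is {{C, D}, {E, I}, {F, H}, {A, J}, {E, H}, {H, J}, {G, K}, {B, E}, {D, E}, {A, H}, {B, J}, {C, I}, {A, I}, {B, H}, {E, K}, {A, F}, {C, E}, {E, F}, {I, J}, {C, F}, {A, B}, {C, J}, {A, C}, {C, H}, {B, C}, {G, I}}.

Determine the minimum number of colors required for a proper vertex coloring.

5

A, B, C, H, J are mutually adjacent (a clique of size 5), so at least 5 colors are needed.
5 colors suffice: A=2, B=4, C=1, D=3, E=2, F=4, G=2, H=3, I=3, J=5, K=1. Every edge joins two different colors.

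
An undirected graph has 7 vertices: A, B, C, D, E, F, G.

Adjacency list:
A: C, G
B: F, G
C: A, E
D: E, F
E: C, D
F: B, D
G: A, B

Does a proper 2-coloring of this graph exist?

No

The cycle A-C-E-D-F-B-G-A has odd length 7, so it cannot be 2-colored; at least 3 colors are needed.
So 2 colors are not enough.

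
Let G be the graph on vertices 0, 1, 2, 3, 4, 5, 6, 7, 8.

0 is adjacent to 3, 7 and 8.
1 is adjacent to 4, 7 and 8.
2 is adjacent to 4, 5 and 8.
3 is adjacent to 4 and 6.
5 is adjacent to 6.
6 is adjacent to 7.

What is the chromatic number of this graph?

The cycle 7-1-4-3-6-7 has odd length 5, so it cannot be 2-colored; at least 3 colors are needed.
3 colors suffice: 0=red, 1=blue, 2=blue, 3=blue, 4=red, 5=green, 6=red, 7=green, 8=green. Every edge joins two different colors.

3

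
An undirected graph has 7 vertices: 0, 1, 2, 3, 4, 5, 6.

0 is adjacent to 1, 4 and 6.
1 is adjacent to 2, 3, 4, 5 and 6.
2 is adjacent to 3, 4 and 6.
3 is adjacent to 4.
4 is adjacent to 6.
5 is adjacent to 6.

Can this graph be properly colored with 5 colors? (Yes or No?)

Yes

The chromatic number is 4. 1, 2, 3, 4 form a clique, so at least 4 colors are needed.
A valid assignment using 4 colors: 0=d, 1=a, 2=d, 3=c, 4=b, 5=b, 6=c.
Since 5 ≥ 4, a proper 5-coloring certainly exists.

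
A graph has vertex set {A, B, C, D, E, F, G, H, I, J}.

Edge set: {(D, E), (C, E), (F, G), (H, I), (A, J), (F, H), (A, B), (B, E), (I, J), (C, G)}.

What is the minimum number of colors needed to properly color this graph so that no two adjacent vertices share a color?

The cycle J-A-B-E-C-G-F-H-I-J has odd length 9, so it cannot be 2-colored; at least 3 colors are needed.
3 colors suffice: color 1 → {A, E, G, H}; color 2 → {B, C, D, F, I}; color 3 → {J}. No two adjacent vertices share a color.

3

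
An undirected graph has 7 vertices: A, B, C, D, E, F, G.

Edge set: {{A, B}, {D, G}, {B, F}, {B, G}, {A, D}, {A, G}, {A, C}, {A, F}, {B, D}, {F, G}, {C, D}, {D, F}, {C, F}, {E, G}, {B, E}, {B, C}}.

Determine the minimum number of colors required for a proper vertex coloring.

A, B, D, F, G are mutually adjacent (a clique of size 5), so at least 5 colors are needed.
5 colors suffice: color red → {B}; color blue → {C, G}; color green → {D, E}; color yellow → {A}; color purple → {F}. Every edge joins two different colors.

5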